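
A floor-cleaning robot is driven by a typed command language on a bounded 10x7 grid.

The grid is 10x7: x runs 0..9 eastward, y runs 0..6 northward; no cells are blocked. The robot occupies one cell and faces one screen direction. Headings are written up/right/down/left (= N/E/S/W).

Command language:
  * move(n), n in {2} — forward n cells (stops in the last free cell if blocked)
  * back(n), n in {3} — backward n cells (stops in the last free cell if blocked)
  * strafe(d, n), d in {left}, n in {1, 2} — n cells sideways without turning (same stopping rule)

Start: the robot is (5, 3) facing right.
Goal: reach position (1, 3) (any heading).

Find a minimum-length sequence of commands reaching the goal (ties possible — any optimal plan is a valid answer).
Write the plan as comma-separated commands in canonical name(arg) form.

move(2), back(3), back(3)

begin: (5, 3) facing right
1. move(2) → (7, 3) facing right
2. back(3) → (4, 3) facing right
3. back(3) → (1, 3) facing right
no 2-step plan works, so 3 is optimal.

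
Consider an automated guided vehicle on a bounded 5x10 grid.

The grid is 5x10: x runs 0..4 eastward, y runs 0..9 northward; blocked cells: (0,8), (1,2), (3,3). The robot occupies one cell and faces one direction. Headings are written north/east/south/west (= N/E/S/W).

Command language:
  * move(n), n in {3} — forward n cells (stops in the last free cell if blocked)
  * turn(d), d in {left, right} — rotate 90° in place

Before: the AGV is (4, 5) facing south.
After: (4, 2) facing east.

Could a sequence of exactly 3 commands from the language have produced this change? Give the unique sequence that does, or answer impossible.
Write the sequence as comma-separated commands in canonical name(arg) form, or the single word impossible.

move(3), turn(left), move(3)

key: position moved to (4,2) AND the heading swung to E — translation plus rotation needed
start: (4, 5) facing south
t=1 move(3) ⇒ (4, 2) facing south
t=2 turn(left) ⇒ (4, 2) facing east
t=3 move(3) ⇒ (4, 2) facing east
no rival 3-sequence matches.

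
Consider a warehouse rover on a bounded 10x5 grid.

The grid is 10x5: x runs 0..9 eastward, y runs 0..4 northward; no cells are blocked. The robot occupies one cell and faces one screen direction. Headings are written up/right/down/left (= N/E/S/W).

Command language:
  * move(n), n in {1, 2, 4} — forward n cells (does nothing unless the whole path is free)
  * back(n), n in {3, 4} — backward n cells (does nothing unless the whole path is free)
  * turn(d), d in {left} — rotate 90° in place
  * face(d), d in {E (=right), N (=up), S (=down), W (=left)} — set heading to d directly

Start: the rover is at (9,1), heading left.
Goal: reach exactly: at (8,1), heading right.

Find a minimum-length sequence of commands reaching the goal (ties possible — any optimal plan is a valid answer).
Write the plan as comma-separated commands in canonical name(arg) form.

begin: at (9,1), heading left
step 1 (move(1)): at (8,1), heading left
step 2 (face(E)): at (8,1), heading right
no 1-step plan works, so 2 is optimal.

move(1), face(E)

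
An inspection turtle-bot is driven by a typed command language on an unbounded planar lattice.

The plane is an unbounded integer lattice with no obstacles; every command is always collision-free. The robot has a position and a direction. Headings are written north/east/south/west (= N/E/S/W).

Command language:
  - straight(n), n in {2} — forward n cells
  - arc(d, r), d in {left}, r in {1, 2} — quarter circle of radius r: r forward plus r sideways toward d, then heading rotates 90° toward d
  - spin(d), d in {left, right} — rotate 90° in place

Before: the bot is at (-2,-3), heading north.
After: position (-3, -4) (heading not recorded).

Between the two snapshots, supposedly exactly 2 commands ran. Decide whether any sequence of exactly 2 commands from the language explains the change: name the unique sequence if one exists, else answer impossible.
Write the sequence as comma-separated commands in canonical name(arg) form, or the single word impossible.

spin(left), arc(left, 1)

key: running arc(left, 1) before spin(left) would end elsewhere — order is forced
from: at (-2,-3), heading north
1. spin(left) → at (-2,-3), heading west
2. arc(left, 1) → at (-3,-4), heading south
no rival 2-sequence matches.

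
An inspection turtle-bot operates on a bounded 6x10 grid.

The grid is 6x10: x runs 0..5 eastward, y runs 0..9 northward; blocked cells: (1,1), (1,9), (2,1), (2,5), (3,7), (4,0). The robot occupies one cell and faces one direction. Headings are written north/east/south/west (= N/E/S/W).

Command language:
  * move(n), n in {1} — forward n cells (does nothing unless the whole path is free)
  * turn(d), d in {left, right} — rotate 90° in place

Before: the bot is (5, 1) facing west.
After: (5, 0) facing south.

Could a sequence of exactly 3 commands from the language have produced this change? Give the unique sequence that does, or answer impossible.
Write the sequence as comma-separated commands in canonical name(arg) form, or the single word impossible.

turn(left), move(1), move(1)

key: the second move(1) would leave the grid, so it does nothing
initial: (5, 1) facing west
t=1 turn(left) ⇒ (5, 1) facing south
t=2 move(1) ⇒ (5, 0) facing south
t=3 move(1) ⇒ (5, 0) facing south
no rival 3-sequence matches.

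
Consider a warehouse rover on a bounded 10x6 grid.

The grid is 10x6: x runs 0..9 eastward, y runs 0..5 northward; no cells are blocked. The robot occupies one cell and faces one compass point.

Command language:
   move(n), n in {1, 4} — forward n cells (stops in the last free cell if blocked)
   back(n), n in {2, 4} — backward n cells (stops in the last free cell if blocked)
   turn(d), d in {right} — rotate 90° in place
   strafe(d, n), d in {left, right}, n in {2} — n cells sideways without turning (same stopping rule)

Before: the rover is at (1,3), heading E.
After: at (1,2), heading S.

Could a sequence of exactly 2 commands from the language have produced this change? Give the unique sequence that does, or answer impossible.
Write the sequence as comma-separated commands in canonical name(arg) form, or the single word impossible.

turn(right), move(1)

key: order matters: swapping turn(right) and move(1) lands elsewhere
t0: at (1,3), heading E
t=1 turn(right) ⇒ at (1,3), heading S
t=2 move(1) ⇒ at (1,2), heading S
all 49 alternatives checked — unique.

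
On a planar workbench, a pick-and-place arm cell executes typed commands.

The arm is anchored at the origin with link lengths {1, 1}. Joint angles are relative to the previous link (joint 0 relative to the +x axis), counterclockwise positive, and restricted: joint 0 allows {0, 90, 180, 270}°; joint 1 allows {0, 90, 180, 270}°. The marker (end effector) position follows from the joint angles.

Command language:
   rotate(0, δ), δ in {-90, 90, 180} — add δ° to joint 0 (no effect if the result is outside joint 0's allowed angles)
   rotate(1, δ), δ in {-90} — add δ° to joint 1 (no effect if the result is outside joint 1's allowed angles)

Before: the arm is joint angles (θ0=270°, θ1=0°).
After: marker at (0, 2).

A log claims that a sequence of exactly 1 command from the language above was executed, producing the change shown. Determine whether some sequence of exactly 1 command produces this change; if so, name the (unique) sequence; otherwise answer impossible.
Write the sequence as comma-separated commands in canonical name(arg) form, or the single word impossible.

rotate(0, 180)

initial: joint angles (θ0=270°, θ1=0°)
[1] after rotate(0, 180): joint angles (θ0=90°, θ1=0°)
no rival 1-sequence matches.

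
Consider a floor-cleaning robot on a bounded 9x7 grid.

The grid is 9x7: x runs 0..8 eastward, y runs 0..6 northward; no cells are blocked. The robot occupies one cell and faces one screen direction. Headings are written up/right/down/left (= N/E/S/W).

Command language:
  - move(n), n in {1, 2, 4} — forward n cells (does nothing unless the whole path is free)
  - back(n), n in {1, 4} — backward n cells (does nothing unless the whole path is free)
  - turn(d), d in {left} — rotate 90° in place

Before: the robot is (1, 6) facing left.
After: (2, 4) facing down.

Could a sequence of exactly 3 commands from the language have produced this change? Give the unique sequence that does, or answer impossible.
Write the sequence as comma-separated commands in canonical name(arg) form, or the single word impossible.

back(1), turn(left), move(2)

key: position moved to (2,4) AND the heading swung to S — translation plus rotation needed
begin: (1, 6) facing left
[1] after back(1): (2, 6) facing left
[2] after turn(left): (2, 6) facing down
[3] after move(2): (2, 4) facing down
no other 3-command option fits: unique.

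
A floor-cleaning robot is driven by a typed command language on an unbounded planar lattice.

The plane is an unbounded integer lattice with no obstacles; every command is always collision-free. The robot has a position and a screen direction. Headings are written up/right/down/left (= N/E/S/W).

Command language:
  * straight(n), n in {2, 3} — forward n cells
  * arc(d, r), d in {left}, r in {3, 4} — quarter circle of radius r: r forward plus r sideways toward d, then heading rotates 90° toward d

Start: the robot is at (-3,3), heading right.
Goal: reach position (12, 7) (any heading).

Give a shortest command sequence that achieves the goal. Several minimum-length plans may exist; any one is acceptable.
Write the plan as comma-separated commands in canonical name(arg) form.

straight(2), straight(3), straight(3), straight(3), arc(left, 4)

t0: at (-3,3), heading right
t=1 straight(2) ⇒ at (-1,3), heading right
t=2 straight(3) ⇒ at (2,3), heading right
t=3 straight(3) ⇒ at (5,3), heading right
t=4 straight(3) ⇒ at (8,3), heading right
t=5 arc(left, 4) ⇒ at (12,7), heading up
nothing shorter than 5 reaches the goal.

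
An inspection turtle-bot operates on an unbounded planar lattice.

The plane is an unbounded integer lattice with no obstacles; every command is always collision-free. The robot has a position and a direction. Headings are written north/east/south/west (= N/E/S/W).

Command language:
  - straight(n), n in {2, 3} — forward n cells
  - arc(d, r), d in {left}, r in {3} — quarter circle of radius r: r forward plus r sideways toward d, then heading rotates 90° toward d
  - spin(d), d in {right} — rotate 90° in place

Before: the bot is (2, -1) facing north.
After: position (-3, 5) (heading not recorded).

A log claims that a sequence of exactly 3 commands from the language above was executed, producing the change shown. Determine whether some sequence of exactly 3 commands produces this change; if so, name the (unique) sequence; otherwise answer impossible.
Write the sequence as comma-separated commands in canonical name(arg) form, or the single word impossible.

key: order matters: swapping straight(3) and straight(2) lands elsewhere
from: (2, -1) facing north
1. straight(3) → (2, 2) facing north
2. arc(left, 3) → (-1, 5) facing west
3. straight(2) → (-3, 5) facing west
uniquely the one of 64 3-step routes that fits.

straight(3), arc(left, 3), straight(2)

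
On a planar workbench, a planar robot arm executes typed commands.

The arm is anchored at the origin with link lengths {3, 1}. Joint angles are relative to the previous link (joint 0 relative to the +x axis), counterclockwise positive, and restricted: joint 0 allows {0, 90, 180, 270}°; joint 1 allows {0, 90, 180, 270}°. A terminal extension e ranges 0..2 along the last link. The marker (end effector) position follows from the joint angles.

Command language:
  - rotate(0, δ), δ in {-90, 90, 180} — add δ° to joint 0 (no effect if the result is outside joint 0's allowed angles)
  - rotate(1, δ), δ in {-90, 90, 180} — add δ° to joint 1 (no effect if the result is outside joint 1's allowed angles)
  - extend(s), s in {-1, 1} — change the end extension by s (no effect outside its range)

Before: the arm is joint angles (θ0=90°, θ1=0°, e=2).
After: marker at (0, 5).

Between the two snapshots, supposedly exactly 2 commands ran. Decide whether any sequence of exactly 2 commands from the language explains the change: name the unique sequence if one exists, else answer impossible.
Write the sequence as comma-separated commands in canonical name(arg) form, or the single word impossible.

key: order matters: swapping extend(1) and extend(-1) lands elsewhere
from: joint angles (θ0=90°, θ1=0°, e=2)
t=1 extend(1) ⇒ joint angles (θ0=90°, θ1=0°, e=2)
t=2 extend(-1) ⇒ joint angles (θ0=90°, θ1=0°, e=1)
no rival 2-sequence matches.

extend(1), extend(-1)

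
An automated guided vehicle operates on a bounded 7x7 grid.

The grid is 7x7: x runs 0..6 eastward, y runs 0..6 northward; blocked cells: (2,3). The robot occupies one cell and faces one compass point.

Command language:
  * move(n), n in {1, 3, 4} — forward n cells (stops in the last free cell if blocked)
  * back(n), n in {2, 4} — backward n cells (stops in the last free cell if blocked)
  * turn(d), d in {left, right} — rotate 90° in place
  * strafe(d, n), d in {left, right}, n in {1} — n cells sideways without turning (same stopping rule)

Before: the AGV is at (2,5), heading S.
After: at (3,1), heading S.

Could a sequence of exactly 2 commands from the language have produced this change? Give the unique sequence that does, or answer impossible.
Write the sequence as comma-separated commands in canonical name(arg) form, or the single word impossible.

strafe(left, 1), move(4)

key: order matters: swapping strafe(left, 1) and move(4) lands elsewhere
t0: at (2,5), heading S
[1] after strafe(left, 1): at (3,5), heading S
[2] after move(4): at (3,1), heading S
uniquely the one of 81 2-step routes that fits.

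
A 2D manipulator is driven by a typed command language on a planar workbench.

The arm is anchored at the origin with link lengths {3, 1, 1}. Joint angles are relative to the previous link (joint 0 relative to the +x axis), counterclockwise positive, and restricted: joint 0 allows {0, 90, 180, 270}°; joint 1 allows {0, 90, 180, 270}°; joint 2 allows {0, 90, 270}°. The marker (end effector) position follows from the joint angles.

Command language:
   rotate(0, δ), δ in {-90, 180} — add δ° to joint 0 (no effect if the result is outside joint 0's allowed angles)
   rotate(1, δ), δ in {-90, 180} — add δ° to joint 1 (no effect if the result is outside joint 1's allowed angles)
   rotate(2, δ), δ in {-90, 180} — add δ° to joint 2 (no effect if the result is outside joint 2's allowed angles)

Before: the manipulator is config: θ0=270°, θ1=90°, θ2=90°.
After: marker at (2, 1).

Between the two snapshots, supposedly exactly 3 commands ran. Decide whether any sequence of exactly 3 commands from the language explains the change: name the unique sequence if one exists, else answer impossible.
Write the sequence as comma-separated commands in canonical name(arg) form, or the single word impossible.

from: config: θ0=270°, θ1=90°, θ2=90°
step 1 (rotate(0, -90)): config: θ0=180°, θ1=90°, θ2=90°
step 2 (rotate(0, -90)): config: θ0=90°, θ1=90°, θ2=90°
step 3 (rotate(0, -90)): config: θ0=0°, θ1=90°, θ2=90°
uniquely the one of 216 3-step routes that fits.

rotate(0, -90), rotate(0, -90), rotate(0, -90)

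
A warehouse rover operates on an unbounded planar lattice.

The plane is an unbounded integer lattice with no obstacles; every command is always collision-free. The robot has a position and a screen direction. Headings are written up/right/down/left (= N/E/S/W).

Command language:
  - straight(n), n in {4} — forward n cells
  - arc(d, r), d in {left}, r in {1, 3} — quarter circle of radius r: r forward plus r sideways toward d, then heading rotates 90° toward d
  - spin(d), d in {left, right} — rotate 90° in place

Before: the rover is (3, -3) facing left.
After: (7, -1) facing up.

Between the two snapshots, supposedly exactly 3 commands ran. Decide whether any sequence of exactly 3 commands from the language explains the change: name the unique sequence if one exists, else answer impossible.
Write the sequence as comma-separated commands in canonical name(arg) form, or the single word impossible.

key: cell and facing (now N) both changed — the 3 commands mix motion and turning
start: (3, -3) facing left
1. spin(left) → (3, -3) facing down
2. arc(left, 1) → (4, -4) facing right
3. arc(left, 3) → (7, -1) facing up
no other 3-command option fits: unique.

spin(left), arc(left, 1), arc(left, 3)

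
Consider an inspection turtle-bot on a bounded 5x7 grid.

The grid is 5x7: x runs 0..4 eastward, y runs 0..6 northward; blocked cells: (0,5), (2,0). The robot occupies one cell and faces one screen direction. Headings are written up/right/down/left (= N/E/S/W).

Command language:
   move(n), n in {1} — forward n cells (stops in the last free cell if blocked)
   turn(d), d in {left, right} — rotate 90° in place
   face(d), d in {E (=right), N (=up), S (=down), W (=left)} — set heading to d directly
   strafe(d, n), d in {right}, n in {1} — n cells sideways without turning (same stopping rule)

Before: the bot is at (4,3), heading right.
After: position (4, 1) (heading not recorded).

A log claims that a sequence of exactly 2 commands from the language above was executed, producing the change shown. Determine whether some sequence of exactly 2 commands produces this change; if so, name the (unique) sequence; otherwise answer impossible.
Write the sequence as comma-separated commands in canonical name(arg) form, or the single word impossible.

t0: at (4,3), heading right
1. strafe(right, 1) → at (4,2), heading right
2. strafe(right, 1) → at (4,1), heading right
uniquely the one of 64 2-step routes that fits.

strafe(right, 1), strafe(right, 1)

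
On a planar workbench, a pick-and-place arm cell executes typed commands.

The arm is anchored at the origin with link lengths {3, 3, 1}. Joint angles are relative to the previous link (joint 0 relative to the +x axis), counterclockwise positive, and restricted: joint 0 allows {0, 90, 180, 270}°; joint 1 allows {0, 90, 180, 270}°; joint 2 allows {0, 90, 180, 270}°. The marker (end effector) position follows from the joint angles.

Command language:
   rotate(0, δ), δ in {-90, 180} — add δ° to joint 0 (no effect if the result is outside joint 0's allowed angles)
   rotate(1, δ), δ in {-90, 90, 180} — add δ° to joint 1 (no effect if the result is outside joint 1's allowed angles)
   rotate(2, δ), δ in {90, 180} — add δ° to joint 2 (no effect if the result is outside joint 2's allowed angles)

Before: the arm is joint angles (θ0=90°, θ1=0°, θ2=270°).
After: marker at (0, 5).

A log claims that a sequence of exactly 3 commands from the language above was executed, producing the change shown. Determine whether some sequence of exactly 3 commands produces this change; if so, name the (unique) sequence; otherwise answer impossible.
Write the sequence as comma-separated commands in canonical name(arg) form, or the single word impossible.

t0: joint angles (θ0=90°, θ1=0°, θ2=270°)
[1] after rotate(2, 90): joint angles (θ0=90°, θ1=0°, θ2=0°)
[2] after rotate(2, 90): joint angles (θ0=90°, θ1=0°, θ2=90°)
[3] after rotate(2, 90): joint angles (θ0=90°, θ1=0°, θ2=180°)
uniquely the one of 343 3-step routes that fits.

rotate(2, 90), rotate(2, 90), rotate(2, 90)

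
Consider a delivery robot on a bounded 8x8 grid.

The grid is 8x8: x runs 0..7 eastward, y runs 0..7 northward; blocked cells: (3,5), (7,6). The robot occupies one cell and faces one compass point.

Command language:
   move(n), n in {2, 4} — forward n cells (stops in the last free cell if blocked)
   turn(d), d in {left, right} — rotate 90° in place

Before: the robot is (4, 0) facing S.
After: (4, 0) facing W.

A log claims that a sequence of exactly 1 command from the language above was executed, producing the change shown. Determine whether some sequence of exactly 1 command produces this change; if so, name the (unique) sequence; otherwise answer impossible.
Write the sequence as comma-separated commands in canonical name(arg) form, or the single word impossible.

key: (4,0) unchanged — the single command moves nothing
start: (4, 0) facing S
1. turn(right) → (4, 0) facing W
uniquely the one of 4 1-step routes that fits.

turn(right)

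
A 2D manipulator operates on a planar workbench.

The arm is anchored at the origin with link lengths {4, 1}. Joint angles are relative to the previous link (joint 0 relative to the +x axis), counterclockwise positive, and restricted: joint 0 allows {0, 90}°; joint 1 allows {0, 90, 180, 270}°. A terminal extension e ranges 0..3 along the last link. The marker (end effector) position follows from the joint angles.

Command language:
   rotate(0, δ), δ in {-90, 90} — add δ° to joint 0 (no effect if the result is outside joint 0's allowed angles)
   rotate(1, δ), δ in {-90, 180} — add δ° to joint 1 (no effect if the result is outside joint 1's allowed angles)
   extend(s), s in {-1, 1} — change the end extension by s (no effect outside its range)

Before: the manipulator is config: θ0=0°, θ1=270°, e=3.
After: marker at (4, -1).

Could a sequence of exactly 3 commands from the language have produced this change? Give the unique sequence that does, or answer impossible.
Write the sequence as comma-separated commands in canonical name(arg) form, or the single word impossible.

from: config: θ0=0°, θ1=270°, e=3
[1] after extend(-1): config: θ0=0°, θ1=270°, e=2
[2] after extend(-1): config: θ0=0°, θ1=270°, e=1
[3] after extend(-1): config: θ0=0°, θ1=270°, e=0
all 216 alternatives checked — unique.

extend(-1), extend(-1), extend(-1)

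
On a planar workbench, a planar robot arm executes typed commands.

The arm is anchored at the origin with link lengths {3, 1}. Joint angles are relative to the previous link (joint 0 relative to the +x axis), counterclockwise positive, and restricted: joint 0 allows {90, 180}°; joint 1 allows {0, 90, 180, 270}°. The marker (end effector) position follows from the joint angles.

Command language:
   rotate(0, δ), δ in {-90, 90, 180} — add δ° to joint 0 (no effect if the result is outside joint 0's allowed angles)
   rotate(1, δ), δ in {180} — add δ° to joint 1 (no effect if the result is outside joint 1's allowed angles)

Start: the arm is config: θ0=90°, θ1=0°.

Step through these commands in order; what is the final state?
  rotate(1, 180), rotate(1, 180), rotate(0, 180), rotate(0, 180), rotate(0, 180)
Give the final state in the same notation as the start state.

config: θ0=90°, θ1=0°

initial: config: θ0=90°, θ1=0°
step 1 (rotate(1, 180)): config: θ0=90°, θ1=180°
step 2 (rotate(1, 180)): config: θ0=90°, θ1=0°
step 3 (rotate(0, 180)): config: θ0=90°, θ1=0°
step 4 (rotate(0, 180)): config: θ0=90°, θ1=0°
step 5 (rotate(0, 180)): config: θ0=90°, θ1=0°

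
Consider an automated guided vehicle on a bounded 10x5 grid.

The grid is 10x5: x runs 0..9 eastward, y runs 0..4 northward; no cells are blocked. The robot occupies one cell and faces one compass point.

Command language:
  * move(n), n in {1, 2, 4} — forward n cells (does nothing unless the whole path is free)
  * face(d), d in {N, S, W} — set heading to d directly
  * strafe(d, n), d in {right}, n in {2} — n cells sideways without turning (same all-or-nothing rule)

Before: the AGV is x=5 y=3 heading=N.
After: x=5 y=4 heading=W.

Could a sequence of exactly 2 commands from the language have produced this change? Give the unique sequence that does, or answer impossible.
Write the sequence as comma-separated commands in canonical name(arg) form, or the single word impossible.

key: order matters: swapping move(1) and face(W) lands elsewhere
initial: x=5 y=3 heading=N
[1] after move(1): x=5 y=4 heading=N
[2] after face(W): x=5 y=4 heading=W
uniquely the one of 49 2-step routes that fits.

move(1), face(W)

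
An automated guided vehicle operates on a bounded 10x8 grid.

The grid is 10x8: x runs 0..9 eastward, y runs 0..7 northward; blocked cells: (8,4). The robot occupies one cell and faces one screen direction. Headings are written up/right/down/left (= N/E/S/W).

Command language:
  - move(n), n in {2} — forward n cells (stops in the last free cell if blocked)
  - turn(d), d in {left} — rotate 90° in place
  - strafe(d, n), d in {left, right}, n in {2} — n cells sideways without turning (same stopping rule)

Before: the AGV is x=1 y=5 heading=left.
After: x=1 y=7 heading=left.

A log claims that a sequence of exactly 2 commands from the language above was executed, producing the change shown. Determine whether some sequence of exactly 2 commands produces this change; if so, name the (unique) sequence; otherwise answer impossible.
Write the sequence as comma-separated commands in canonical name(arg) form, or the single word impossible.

key: still facing W at the end — nothing in the sequence rotates
begin: x=1 y=5 heading=left
step 1 (strafe(right, 2)): x=1 y=7 heading=left
step 2 (strafe(right, 2)): x=1 y=7 heading=left
no rival 2-sequence matches.

strafe(right, 2), strafe(right, 2)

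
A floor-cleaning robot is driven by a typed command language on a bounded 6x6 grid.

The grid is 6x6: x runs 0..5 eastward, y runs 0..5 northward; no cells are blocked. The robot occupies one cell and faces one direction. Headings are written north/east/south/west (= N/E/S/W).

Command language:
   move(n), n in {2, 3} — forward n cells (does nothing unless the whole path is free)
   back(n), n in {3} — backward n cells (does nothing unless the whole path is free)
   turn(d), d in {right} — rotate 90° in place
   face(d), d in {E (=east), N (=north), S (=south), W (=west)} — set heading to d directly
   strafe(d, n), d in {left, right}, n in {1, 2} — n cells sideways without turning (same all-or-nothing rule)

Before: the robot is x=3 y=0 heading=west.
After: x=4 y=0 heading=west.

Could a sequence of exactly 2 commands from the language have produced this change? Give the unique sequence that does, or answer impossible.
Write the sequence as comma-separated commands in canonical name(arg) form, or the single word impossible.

key: running back(3) before move(2) would end elsewhere — order is forced
t0: x=3 y=0 heading=west
1. move(2) → x=1 y=0 heading=west
2. back(3) → x=4 y=0 heading=west
uniquely the one of 144 2-step routes that fits.

move(2), back(3)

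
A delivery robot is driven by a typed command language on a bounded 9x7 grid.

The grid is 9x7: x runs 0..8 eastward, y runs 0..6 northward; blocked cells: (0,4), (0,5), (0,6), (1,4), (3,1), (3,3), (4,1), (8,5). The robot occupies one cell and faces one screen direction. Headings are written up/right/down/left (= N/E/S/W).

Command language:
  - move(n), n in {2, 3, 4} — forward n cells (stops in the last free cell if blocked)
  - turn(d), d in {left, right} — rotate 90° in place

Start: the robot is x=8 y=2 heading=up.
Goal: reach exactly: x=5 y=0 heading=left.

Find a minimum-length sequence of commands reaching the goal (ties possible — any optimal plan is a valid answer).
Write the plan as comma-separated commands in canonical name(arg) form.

turn(left), move(3), turn(left), move(3), turn(right)

start: x=8 y=2 heading=up
t=1 turn(left) ⇒ x=8 y=2 heading=left
t=2 move(3) ⇒ x=5 y=2 heading=left
t=3 turn(left) ⇒ x=5 y=2 heading=down
t=4 move(3) ⇒ x=5 y=0 heading=down
t=5 turn(right) ⇒ x=5 y=0 heading=left
nothing shorter than 5 reaches the goal.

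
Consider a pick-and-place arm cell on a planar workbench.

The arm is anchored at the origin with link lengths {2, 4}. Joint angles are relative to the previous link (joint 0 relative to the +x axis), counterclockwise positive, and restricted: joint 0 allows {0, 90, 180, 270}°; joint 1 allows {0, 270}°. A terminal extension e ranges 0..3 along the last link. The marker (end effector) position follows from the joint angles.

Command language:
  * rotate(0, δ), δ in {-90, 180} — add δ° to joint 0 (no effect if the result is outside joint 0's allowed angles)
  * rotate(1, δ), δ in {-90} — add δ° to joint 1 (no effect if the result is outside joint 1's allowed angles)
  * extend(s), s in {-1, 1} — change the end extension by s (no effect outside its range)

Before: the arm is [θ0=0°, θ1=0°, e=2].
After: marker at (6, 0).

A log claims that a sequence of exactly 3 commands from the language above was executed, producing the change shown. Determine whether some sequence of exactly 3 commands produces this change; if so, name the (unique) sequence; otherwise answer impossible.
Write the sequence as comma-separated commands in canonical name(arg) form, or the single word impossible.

from: [θ0=0°, θ1=0°, e=2]
t=1 extend(-1) ⇒ [θ0=0°, θ1=0°, e=1]
t=2 extend(-1) ⇒ [θ0=0°, θ1=0°, e=0]
t=3 extend(-1) ⇒ [θ0=0°, θ1=0°, e=0]
uniquely the one of 125 3-step routes that fits.

extend(-1), extend(-1), extend(-1)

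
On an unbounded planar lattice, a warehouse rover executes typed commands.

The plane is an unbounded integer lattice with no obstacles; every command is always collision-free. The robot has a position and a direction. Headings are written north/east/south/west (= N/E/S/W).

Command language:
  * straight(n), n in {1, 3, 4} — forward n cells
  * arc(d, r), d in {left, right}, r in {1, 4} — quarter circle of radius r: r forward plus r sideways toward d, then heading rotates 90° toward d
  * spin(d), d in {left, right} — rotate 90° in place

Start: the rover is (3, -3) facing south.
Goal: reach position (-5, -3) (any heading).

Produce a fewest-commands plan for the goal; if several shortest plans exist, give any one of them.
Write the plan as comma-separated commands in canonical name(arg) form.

arc(right, 4), arc(right, 4)

initial: (3, -3) facing south
t=1 arc(right, 4) ⇒ (-1, -7) facing west
t=2 arc(right, 4) ⇒ (-5, -3) facing north
minimal: 2 command(s), checked below 2.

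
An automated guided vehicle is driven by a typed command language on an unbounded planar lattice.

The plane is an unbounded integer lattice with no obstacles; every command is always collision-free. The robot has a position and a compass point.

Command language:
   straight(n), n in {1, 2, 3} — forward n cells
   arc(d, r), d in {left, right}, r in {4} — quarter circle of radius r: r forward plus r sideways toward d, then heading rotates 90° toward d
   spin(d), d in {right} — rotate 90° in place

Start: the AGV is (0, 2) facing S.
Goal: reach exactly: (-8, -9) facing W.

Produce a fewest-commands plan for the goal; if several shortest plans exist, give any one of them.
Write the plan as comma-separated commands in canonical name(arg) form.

start: (0, 2) facing S
t=1 spin(right) ⇒ (0, 2) facing W
t=2 arc(left, 4) ⇒ (-4, -2) facing S
t=3 straight(3) ⇒ (-4, -5) facing S
t=4 arc(right, 4) ⇒ (-8, -9) facing W
no 3-step plan works, so 4 is optimal.

spin(right), arc(left, 4), straight(3), arc(right, 4)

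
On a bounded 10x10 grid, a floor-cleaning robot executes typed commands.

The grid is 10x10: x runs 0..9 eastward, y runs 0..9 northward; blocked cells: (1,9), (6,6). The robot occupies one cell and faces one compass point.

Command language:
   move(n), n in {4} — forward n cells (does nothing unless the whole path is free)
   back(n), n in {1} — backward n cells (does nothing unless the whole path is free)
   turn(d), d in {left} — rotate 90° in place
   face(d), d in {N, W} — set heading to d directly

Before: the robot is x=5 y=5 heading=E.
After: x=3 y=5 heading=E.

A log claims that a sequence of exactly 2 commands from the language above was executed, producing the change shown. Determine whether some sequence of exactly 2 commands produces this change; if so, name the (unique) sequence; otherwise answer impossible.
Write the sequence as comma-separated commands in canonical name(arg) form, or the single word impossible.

key: still facing E at the end — nothing in the sequence rotates
t0: x=5 y=5 heading=E
[1] after back(1): x=4 y=5 heading=E
[2] after back(1): x=3 y=5 heading=E
uniquely the one of 25 2-step routes that fits.

back(1), back(1)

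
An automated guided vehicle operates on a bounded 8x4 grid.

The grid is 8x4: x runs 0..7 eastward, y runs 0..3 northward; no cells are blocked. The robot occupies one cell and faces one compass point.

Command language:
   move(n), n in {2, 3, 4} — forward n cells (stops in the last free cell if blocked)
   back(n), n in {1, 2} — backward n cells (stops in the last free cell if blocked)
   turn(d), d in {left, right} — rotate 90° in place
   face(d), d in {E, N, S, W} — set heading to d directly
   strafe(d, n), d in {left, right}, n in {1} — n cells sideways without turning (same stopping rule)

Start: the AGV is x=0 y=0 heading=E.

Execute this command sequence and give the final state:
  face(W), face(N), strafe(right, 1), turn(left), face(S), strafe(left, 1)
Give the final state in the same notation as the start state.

start: x=0 y=0 heading=E
step 1 (face(W)): x=0 y=0 heading=W
step 2 (face(N)): x=0 y=0 heading=N
step 3 (strafe(right, 1)): x=1 y=0 heading=N
step 4 (turn(left)): x=1 y=0 heading=W
step 5 (face(S)): x=1 y=0 heading=S
step 6 (strafe(left, 1)): x=2 y=0 heading=S

x=2 y=0 heading=S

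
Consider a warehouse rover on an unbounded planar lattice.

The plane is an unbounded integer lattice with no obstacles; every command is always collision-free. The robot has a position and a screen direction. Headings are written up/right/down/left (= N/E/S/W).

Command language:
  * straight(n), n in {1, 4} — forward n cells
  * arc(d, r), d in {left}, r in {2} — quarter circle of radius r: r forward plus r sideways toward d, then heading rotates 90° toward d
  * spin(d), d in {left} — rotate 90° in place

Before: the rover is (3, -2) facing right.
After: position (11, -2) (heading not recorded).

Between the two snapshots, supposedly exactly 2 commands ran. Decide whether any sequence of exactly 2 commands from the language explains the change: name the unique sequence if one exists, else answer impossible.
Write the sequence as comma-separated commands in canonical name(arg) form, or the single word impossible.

start: (3, -2) facing right
t=1 straight(4) ⇒ (7, -2) facing right
t=2 straight(4) ⇒ (11, -2) facing right
uniquely the one of 16 2-step routes that fits.

straight(4), straight(4)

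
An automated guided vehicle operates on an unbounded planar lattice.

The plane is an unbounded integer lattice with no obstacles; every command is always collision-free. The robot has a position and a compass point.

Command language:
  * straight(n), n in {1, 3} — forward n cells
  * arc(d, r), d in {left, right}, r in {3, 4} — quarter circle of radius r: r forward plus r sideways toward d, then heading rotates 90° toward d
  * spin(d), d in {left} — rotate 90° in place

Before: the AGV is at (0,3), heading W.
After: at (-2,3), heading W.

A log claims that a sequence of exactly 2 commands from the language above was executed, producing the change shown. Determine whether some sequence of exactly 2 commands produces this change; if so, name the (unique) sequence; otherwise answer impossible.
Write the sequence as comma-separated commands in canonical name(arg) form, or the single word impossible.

key: still facing W at the end — nothing in the sequence rotates
from: at (0,3), heading W
[1] after straight(1): at (-1,3), heading W
[2] after straight(1): at (-2,3), heading W
no rival 2-sequence matches.

straight(1), straight(1)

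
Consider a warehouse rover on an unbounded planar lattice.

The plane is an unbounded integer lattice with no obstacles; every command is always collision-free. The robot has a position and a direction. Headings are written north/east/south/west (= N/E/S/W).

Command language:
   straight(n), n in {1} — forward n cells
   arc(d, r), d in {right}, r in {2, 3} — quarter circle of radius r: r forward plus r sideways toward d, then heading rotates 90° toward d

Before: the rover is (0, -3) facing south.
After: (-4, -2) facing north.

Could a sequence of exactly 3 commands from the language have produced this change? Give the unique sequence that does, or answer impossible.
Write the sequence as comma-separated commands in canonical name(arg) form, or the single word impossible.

key: position moved to (-4,-2) AND the heading swung to N — translation plus rotation needed
t0: (0, -3) facing south
[1] after arc(right, 2): (-2, -5) facing west
[2] after arc(right, 2): (-4, -3) facing north
[3] after straight(1): (-4, -2) facing north
all 27 alternatives checked — unique.

arc(right, 2), arc(right, 2), straight(1)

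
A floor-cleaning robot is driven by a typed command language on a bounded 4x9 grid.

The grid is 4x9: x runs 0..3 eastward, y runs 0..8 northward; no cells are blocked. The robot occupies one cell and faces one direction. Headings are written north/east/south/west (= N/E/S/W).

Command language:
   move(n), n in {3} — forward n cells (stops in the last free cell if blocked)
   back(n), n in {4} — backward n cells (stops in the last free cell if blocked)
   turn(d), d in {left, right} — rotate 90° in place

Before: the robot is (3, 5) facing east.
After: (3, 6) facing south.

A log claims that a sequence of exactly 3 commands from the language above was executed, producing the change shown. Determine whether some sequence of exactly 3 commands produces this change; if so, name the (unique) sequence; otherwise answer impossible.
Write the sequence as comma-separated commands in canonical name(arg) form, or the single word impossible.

turn(right), move(3), back(4)

key: cell and facing (now S) both changed — the 3 commands mix motion and turning
t0: (3, 5) facing east
1. turn(right) → (3, 5) facing south
2. move(3) → (3, 2) facing south
3. back(4) → (3, 6) facing south
no rival 3-sequence matches.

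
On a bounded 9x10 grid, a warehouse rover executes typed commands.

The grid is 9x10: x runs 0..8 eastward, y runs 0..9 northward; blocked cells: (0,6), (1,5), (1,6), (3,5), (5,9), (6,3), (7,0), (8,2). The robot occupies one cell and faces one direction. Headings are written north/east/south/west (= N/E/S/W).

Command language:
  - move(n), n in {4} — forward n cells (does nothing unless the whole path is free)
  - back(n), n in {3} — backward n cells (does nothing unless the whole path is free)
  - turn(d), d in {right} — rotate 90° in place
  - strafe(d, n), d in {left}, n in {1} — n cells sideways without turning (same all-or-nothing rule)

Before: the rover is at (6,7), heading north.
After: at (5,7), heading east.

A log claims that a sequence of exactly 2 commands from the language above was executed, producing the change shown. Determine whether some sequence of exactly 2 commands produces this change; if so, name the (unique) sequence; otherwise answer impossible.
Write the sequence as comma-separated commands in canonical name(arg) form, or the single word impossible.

key: running turn(right) before strafe(left, 1) would end elsewhere — order is forced
initial: at (6,7), heading north
t=1 strafe(left, 1) ⇒ at (5,7), heading north
t=2 turn(right) ⇒ at (5,7), heading east
no other 2-command option fits: unique.

strafe(left, 1), turn(right)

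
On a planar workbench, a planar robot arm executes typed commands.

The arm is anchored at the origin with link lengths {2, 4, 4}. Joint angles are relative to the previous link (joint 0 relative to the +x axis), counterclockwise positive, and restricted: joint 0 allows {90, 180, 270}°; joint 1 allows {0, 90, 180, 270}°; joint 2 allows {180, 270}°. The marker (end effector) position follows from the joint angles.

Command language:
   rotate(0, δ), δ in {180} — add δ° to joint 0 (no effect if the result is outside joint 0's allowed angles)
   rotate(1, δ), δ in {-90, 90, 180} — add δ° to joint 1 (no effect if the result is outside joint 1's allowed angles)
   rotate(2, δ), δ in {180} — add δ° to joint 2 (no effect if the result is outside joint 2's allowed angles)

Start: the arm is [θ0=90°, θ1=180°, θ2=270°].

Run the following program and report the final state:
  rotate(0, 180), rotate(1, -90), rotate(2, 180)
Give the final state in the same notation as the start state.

[θ0=270°, θ1=90°, θ2=270°]

start: [θ0=90°, θ1=180°, θ2=270°]
[1] after rotate(0, 180): [θ0=270°, θ1=180°, θ2=270°]
[2] after rotate(1, -90): [θ0=270°, θ1=90°, θ2=270°]
[3] after rotate(2, 180): [θ0=270°, θ1=90°, θ2=270°]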